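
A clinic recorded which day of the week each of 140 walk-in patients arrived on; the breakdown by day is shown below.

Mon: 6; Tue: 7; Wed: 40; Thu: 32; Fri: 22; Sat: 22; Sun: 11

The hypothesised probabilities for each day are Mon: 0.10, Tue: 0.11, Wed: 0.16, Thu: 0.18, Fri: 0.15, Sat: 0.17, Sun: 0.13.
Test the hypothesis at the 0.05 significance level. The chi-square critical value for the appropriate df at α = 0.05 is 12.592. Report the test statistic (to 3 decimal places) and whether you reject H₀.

27.849; reject

Expected counts E_i = n·p_i: 140×0.10 = 14, 140×0.11 = 15.4, 140×0.16 = 22.4, 140×0.18 = 25.2, 140×0.15 = 21, 140×0.17 = 23.8, 140×0.13 = 18.2.
χ² = (6−14)²/14 + (7−15.4)²/15.4 + (40−22.4)²/22.4 + (32−25.2)²/25.2 + (22−21)²/21 + (22−23.8)²/23.8 + (11−18.2)²/18.2
   = 4.5714 + 4.5818 + 13.8286 + 1.8349 + 0.0476 + 0.1361 + 2.8484
Sum = 27.849
df = 6. Since 27.849 > 12.592, we reject H₀.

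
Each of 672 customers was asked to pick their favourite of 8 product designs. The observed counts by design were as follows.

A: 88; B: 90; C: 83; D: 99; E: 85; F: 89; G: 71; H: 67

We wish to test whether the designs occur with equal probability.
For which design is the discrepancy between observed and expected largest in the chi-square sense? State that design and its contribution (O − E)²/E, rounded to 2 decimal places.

Under H₀ each category has probability 1/8, so each expected count is 672/8 = 84.
cat         O        E   (O−E)²/E
A          88       84      0.190
B          90       84      0.429
C          83       84      0.012
D          99       84      2.679
E          85       84      0.012
F          89       84      0.298
G          71       84      2.012
H          67       84      3.440
The largest term is for H: 3.44.

H, 3.44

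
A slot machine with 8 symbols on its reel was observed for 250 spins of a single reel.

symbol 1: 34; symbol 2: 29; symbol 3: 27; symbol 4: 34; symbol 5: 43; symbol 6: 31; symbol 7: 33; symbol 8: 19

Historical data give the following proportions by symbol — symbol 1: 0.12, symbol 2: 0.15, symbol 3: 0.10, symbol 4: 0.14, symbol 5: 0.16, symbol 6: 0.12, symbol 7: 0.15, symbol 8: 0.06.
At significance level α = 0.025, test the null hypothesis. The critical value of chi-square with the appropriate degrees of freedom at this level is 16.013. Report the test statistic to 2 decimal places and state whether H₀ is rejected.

4.51; do not reject

Expected counts E_i = n·p_i: 250×0.12 = 30, 250×0.15 = 37.5, 250×0.10 = 25, 250×0.14 = 35, 250×0.16 = 40, 250×0.12 = 30, 250×0.15 = 37.5, 250×0.06 = 15.
cat           O        E   (O−E)²/E
symbol 1     34       30      0.533
symbol 2     29     37.5      1.927
symbol 3     27       25      0.160
symbol 4     34       35      0.029
symbol 5     43       40      0.225
symbol 6     31       30      0.033
symbol 7     33     37.5      0.540
symbol 8     19       15      1.067
Sum = 4.51
df = 7. Since 4.51 < 16.013, we do not reject H₀.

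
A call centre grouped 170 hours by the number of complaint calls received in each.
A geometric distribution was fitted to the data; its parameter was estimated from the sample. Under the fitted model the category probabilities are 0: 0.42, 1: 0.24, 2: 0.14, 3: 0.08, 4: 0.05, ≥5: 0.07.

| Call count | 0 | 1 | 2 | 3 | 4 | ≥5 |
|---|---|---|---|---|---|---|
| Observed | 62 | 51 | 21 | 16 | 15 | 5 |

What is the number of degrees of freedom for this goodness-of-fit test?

4

There are k = 6 categories and 1 parameter estimated from the data, so df = 6 − 1 − 1 = 4.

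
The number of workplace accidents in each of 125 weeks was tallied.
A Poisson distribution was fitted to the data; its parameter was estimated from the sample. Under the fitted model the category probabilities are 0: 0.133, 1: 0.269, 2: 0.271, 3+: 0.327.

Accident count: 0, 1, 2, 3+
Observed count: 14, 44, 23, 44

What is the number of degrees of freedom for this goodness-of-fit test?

2

There are k = 4 categories and 1 parameter estimated from the data, so df = 4 − 1 − 1 = 2.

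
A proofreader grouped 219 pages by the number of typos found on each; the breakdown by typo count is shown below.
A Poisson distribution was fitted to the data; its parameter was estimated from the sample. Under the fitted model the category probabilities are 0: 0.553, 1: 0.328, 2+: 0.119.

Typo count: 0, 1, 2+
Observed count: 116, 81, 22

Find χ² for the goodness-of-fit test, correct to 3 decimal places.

2.018

Expected counts E_i = n·p_i: 219×0.553 = 121.107, 219×0.328 = 71.832, 219×0.119 = 26.061.
0: (116 − 121.107)²/121.107 = 26.081449/121.107 = 0.2154
1: (81 − 71.832)²/71.832 = 84.052224/71.832 = 1.1701
2+: (22 − 26.061)²/26.061 = 16.491721/26.061 = 0.6328
Sum = 2.018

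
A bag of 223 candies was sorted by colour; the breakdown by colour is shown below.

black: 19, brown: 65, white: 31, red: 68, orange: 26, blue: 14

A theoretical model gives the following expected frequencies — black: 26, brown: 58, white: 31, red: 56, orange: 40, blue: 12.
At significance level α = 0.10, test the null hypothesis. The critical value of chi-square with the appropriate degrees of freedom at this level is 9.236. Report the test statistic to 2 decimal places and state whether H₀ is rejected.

χ² = (19−26)²/26 + (65−58)²/58 + (31−31)²/31 + (68−56)²/56 + (26−40)²/40 + (14−12)²/12
   = 1.885 + 0.845 + 0.000 + 2.571 + 4.900 + 0.333
Sum = 10.53
df = 5. Since 10.53 > 9.236, we reject H₀.

10.53; reject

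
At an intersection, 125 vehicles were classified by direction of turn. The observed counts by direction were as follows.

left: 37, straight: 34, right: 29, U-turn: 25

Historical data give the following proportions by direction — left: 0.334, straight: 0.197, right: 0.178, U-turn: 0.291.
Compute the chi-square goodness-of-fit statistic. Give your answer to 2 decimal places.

9.71

Expected counts E_i = n·p_i: 125×0.334 = 41.75, 125×0.197 = 24.625, 125×0.178 = 22.25, 125×0.291 = 36.375.
cat           O        E   (O−E)²/E
left         37    41.75      0.540
straight     34   24.625      3.569
right        29    22.25      2.048
U-turn       25   36.375      3.557
Sum = 9.71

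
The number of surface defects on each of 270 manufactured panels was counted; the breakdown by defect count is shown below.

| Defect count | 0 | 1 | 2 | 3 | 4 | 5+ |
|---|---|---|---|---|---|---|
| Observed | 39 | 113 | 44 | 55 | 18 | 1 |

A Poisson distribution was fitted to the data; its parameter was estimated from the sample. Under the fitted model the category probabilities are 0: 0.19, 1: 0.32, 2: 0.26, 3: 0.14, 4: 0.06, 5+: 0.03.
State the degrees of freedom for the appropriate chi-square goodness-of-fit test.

There are k = 6 categories and 1 parameter estimated from the data, so df = 6 − 1 − 1 = 4.

4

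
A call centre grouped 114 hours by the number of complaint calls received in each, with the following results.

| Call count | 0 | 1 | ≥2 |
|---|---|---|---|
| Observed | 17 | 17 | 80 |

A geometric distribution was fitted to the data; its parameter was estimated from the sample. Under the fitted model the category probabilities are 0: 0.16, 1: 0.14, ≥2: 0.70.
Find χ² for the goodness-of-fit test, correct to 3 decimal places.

0.153

Expected counts E_i = n·p_i: 114×0.16 = 18.24, 114×0.14 = 15.96, 114×0.70 = 79.8.
0: (17 − 18.24)²/18.24 = 1.5376/18.24 = 0.0843
1: (17 − 15.96)²/15.96 = 1.0816/15.96 = 0.0678
≥2: (80 − 79.8)²/79.8 = 0.04/79.8 = 0.0005
Sum = 0.153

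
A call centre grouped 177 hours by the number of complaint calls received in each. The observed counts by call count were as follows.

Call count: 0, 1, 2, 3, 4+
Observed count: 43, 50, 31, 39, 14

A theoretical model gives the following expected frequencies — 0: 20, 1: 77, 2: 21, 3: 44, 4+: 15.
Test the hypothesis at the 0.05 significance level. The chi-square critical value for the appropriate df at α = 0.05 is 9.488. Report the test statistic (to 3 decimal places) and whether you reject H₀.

41.314; reject

cat         O        E   (O−E)²/E
0          43       20    26.4500
1          50       77     9.4675
2          31       21     4.7619
3          39       44     0.5682
4+         14       15     0.0667
Sum = 41.314
df = 4. Since 41.314 > 9.488, we reject H₀.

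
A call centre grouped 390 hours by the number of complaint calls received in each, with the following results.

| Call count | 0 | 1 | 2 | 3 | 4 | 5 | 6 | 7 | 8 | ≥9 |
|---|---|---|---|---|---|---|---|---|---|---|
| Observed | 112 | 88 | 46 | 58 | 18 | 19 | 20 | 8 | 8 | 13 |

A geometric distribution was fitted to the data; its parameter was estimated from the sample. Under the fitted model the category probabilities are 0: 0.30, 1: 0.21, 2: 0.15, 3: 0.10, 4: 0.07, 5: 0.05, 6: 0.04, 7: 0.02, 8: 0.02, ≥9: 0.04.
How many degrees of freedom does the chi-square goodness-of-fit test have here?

There are k = 10 categories and 1 parameter estimated from the data, so df = 10 − 1 − 1 = 8.

8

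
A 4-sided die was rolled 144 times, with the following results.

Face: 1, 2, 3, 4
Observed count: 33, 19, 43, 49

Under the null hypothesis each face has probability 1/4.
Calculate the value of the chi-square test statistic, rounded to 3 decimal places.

Under H₀ each category has probability 1/4, so each expected count is 144/4 = 36.
χ² = (33−36)²/36 + (19−36)²/36 + (43−36)²/36 + (49−36)²/36
   = 0.2500 + 8.0278 + 1.3611 + 4.6944
Sum = 14.333

14.333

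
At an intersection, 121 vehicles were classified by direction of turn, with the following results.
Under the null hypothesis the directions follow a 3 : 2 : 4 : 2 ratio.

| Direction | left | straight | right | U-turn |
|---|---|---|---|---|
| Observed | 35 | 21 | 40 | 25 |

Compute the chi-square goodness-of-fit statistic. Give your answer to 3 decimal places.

0.939

Ratio total = 11. Expected counts: 121×3/11 = 33, 121×2/11 = 22, 121×4/11 = 44, 121×2/11 = 22.
χ² = (35−33)²/33 + (21−22)²/22 + (40−44)²/44 + (25−22)²/22
   = 0.1212 + 0.0455 + 0.3636 + 0.4091
Sum = 0.939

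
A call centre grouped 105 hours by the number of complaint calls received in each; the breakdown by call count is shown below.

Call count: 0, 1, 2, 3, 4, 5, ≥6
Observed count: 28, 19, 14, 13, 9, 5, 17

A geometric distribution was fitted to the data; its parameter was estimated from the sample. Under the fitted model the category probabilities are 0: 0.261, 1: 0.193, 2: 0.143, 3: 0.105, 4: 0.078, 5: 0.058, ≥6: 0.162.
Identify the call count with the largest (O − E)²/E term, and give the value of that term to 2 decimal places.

Expected counts E_i = n·p_i: 105×0.261 = 27.405, 105×0.193 = 20.265, 105×0.143 = 15.015, 105×0.105 = 11.025, 105×0.078 = 8.19, 105×0.058 = 6.09, 105×0.162 = 17.01.
0: (28 − 27.405)²/27.405 = 0.354025/27.405 = 0.013
1: (19 − 20.265)²/20.265 = 1.600225/20.265 = 0.079
2: (14 − 15.015)²/15.015 = 1.030225/15.015 = 0.069
3: (13 − 11.025)²/11.025 = 3.900625/11.025 = 0.354
4: (9 − 8.19)²/8.19 = 0.6561/8.19 = 0.080
5: (5 − 6.09)²/6.09 = 1.1881/6.09 = 0.195
≥6: (17 − 17.01)²/17.01 = 0.0001/17.01 = 0.000
The largest term is for 3: 0.35.

3, 0.35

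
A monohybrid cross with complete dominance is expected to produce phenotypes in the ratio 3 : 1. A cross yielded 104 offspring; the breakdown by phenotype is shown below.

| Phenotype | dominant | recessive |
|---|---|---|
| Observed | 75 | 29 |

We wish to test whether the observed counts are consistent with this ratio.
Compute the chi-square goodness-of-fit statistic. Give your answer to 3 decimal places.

Ratio total = 4. Expected counts: 104×3/4 = 78, 104×1/4 = 26.
cat            O        E   (O−E)²/E
dominant      75       78     0.1154
recessive     29       26     0.3462
Sum = 0.462

0.462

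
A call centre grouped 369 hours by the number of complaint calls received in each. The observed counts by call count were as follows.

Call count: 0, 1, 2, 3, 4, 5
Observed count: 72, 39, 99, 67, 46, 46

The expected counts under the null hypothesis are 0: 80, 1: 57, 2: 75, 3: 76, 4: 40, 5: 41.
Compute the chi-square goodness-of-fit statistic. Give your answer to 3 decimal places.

16.740

χ² = (72−80)²/80 + (39−57)²/57 + (99−75)²/75 + (67−76)²/76 + (46−40)²/40 + (46−41)²/41
   = 0.8000 + 5.6842 + 7.6800 + 1.0658 + 0.9000 + 0.6098
Sum = 16.740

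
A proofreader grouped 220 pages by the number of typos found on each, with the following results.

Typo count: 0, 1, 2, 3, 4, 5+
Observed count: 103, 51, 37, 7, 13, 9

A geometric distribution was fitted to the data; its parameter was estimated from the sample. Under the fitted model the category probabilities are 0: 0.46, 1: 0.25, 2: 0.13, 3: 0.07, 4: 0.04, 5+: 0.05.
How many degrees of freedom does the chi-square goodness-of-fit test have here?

There are k = 6 categories and 1 parameter estimated from the data, so df = 6 − 1 − 1 = 4.

4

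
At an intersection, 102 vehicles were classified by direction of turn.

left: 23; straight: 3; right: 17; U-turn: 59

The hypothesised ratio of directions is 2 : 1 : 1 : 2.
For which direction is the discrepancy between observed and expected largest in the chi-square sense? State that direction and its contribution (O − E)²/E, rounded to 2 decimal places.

U-turn, 18.38

Ratio total = 6. Expected counts: 102×2/6 = 34, 102×1/6 = 17, 102×1/6 = 17, 102×2/6 = 34.
χ² = (23−34)²/34 + (3−17)²/17 + (17−17)²/17 + (59−34)²/34
   = 3.559 + 11.529 + 0.000 + 18.382
The largest term is for U-turn: 18.38.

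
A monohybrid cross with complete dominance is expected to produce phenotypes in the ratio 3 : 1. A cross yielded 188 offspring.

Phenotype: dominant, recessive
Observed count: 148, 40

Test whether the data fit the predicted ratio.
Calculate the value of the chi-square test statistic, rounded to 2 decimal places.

Ratio total = 4. Expected counts: 188×3/4 = 141, 188×1/4 = 47.
χ² = (148−141)²/141 + (40−47)²/47
   = 0.348 + 1.043
Sum = 1.39

1.39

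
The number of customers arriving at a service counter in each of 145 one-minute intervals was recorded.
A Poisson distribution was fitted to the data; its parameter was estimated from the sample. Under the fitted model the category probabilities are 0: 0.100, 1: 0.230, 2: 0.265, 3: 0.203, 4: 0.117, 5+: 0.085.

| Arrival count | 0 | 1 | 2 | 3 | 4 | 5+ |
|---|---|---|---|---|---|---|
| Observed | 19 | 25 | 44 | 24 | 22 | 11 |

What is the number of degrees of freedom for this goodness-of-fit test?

There are k = 6 categories and 1 parameter estimated from the data, so df = 6 − 1 − 1 = 4.

4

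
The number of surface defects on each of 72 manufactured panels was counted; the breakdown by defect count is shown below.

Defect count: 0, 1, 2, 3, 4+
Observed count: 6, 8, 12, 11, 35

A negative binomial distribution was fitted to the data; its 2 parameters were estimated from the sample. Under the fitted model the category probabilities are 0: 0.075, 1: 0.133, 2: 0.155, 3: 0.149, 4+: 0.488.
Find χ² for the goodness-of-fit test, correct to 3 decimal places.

0.397

Expected counts E_i = n·p_i: 72×0.075 = 5.4, 72×0.133 = 9.576, 72×0.155 = 11.16, 72×0.149 = 10.728, 72×0.488 = 35.136.
χ² = (6−5.4)²/5.4 + (8−9.576)²/9.576 + (12−11.16)²/11.16 + (11−10.728)²/10.728 + (35−35.136)²/35.136
   = 0.0667 + 0.2594 + 0.0632 + 0.0069 + 0.0005
Sum = 0.397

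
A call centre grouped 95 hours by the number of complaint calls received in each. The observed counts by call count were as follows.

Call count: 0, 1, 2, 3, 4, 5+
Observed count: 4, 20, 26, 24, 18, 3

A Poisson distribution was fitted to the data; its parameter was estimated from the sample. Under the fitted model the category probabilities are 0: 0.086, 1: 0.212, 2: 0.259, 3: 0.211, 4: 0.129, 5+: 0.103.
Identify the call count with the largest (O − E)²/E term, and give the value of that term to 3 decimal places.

5+, 4.705

Expected counts E_i = n·p_i: 95×0.086 = 8.17, 95×0.212 = 20.14, 95×0.259 = 24.605, 95×0.211 = 20.045, 95×0.129 = 12.255, 95×0.103 = 9.785.
0: (4 − 8.17)²/8.17 = 17.3889/8.17 = 2.1284
1: (20 − 20.14)²/20.14 = 0.0196/20.14 = 0.0010
2: (26 − 24.605)²/24.605 = 1.946025/24.605 = 0.0791
3: (24 − 20.045)²/20.045 = 15.642025/20.045 = 0.7803
4: (18 − 12.255)²/12.255 = 33.005025/12.255 = 2.6932
5+: (3 − 9.785)²/9.785 = 46.036225/9.785 = 4.7048
The largest term is for 5+: 4.705.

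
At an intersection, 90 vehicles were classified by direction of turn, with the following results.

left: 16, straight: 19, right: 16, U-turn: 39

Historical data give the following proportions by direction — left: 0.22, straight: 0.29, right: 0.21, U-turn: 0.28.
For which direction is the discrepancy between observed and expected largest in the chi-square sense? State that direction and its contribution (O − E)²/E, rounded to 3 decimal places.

Expected counts E_i = n·p_i: 90×0.22 = 19.8, 90×0.29 = 26.1, 90×0.21 = 18.9, 90×0.28 = 25.2.
χ² = (16−19.8)²/19.8 + (19−26.1)²/26.1 + (16−18.9)²/18.9 + (39−25.2)²/25.2
   = 0.7293 + 1.9314 + 0.4450 + 7.5571
The largest term is for U-turn: 7.557.

U-turn, 7.557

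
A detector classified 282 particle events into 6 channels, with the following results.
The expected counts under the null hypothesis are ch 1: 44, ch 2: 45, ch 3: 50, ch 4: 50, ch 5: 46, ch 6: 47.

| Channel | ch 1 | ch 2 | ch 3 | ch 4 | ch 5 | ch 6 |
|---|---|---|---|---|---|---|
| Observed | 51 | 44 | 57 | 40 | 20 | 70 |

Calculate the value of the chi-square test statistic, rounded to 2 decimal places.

30.07

χ² = (51−44)²/44 + (44−45)²/45 + (57−50)²/50 + (40−50)²/50 + (20−46)²/46 + (70−47)²/47
   = 1.114 + 0.022 + 0.980 + 2.000 + 14.696 + 11.255
Sum = 30.07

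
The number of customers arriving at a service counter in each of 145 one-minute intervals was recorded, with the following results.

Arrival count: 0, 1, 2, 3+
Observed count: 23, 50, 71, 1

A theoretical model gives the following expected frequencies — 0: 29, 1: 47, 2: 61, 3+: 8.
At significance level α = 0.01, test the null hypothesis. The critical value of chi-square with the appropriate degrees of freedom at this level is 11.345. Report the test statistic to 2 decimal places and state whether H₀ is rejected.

χ² = (23−29)²/29 + (50−47)²/47 + (71−61)²/61 + (1−8)²/8
   = 1.241 + 0.191 + 1.639 + 6.125
Sum = 9.20
df = 3. Since 9.20 < 11.345, we do not reject H₀.

9.20; do not reject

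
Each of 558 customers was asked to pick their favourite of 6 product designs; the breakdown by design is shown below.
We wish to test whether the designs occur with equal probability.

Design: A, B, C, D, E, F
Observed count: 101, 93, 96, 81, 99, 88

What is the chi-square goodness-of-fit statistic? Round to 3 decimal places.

Expected count for each of the 6 categories: 558/6 = 93.
A: (101 − 93)²/93 = 64/93 = 0.6882
B: (93 − 93)²/93 = 0/93 = 0.0000
C: (96 − 93)²/93 = 9/93 = 0.0968
D: (81 − 93)²/93 = 144/93 = 1.5484
E: (99 − 93)²/93 = 36/93 = 0.3871
F: (88 − 93)²/93 = 25/93 = 0.2688
Sum = 2.989

2.989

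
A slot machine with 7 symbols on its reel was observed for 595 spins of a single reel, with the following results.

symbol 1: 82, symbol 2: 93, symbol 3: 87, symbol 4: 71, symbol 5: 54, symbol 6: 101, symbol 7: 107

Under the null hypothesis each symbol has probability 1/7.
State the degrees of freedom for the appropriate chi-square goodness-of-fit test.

There are k = 7 categories and no parameters were estimated from the data, so df = 7 − 1 = 6.

6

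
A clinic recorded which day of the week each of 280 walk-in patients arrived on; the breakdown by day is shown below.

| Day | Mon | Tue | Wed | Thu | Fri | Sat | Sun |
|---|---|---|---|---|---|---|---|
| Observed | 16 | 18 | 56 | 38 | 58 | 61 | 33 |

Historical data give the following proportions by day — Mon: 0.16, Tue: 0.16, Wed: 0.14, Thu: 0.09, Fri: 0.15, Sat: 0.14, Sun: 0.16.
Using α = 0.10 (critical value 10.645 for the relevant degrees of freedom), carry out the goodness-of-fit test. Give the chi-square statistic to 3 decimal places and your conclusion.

Expected counts E_i = n·p_i: 280×0.16 = 44.8, 280×0.16 = 44.8, 280×0.14 = 39.2, 280×0.09 = 25.2, 280×0.15 = 42, 280×0.14 = 39.2, 280×0.16 = 44.8.
cat         O        E   (O−E)²/E
Mon        16     44.8    18.5143
Tue        18     44.8    16.0321
Wed        56     39.2     7.2000
Thu        38     25.2     6.5016
Fri        58       42     6.0952
Sat        61     39.2    12.1235
Sun        33     44.8     3.1080
Sum = 69.575
df = 6. Since 69.575 > 10.645, we reject H₀.

69.575; reject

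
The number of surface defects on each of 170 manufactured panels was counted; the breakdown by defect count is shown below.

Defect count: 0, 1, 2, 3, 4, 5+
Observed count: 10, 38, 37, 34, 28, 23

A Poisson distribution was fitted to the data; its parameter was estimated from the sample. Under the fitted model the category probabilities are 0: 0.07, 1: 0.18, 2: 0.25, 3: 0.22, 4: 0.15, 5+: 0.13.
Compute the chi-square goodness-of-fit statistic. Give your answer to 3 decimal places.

3.396

Expected counts E_i = n·p_i: 170×0.07 = 11.9, 170×0.18 = 30.6, 170×0.25 = 42.5, 170×0.22 = 37.4, 170×0.15 = 25.5, 170×0.13 = 22.1.
χ² = (10−11.9)²/11.9 + (38−30.6)²/30.6 + (37−42.5)²/42.5 + (34−37.4)²/37.4 + (28−25.5)²/25.5 + (23−22.1)²/22.1
   = 0.3034 + 1.7895 + 0.7118 + 0.3091 + 0.2451 + 0.0367
Sum = 3.396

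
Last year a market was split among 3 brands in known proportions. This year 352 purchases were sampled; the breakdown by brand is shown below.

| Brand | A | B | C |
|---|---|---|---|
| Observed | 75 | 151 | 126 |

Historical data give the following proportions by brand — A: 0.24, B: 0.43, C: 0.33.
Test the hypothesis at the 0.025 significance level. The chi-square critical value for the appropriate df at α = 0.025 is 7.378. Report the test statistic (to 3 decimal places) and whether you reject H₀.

Expected counts E_i = n·p_i: 352×0.24 = 84.48, 352×0.43 = 151.36, 352×0.33 = 116.16.
cat         O        E   (O−E)²/E
A          75    84.48     1.0638
B         151   151.36     0.0009
C         126   116.16     0.8336
Sum = 1.898
df = 2. Since 1.898 < 7.378, we do not reject H₀.

1.898; do not reject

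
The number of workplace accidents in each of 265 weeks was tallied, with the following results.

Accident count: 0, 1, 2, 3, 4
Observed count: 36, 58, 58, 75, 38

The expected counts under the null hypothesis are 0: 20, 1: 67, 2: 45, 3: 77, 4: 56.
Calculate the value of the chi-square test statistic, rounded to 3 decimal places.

cat         O        E   (O−E)²/E
0          36       20    12.8000
1          58       67     1.2090
2          58       45     3.7556
3          75       77     0.0519
4          38       56     5.7857
Sum = 23.602

23.602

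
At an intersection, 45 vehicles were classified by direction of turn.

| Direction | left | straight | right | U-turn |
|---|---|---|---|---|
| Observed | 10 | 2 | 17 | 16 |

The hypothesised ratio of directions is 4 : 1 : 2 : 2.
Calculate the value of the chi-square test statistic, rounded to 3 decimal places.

15.300

Ratio total = 9. Expected counts: 45×4/9 = 20, 45×1/9 = 5, 45×2/9 = 10, 45×2/9 = 10.
left: (10 − 20)²/20 = 100/20 = 5.0000
straight: (2 − 5)²/5 = 9/5 = 1.8000
right: (17 − 10)²/10 = 49/10 = 4.9000
U-turn: (16 − 10)²/10 = 36/10 = 3.6000
Sum = 15.300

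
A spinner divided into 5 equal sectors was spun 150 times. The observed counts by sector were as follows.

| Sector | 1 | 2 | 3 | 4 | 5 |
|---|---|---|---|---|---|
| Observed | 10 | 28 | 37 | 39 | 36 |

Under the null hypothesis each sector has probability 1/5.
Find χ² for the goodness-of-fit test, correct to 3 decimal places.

Expected count for each of the 5 categories: 150/5 = 30.
1: (10 − 30)²/30 = 400/30 = 13.3333
2: (28 − 30)²/30 = 4/30 = 0.1333
3: (37 − 30)²/30 = 49/30 = 1.6333
4: (39 − 30)²/30 = 81/30 = 2.7000
5: (36 − 30)²/30 = 36/30 = 1.2000
Sum = 19.000

19.000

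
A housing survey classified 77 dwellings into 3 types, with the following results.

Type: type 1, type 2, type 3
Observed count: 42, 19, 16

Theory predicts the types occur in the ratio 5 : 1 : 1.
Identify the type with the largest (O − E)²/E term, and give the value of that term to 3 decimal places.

Ratio total = 7. Expected counts: 77×5/7 = 55, 77×1/7 = 11, 77×1/7 = 11.
χ² = (42−55)²/55 + (19−11)²/11 + (16−11)²/11
   = 3.0727 + 5.8182 + 2.2727
The largest term is for type 2: 5.818.

type 2, 5.818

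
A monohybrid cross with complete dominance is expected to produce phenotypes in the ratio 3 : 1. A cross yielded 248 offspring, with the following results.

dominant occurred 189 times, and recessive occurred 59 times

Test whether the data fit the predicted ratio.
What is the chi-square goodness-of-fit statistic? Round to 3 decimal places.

0.194

Ratio total = 4. Expected counts: 248×3/4 = 186, 248×1/4 = 62.
cat            O        E   (O−E)²/E
dominant     189      186     0.0484
recessive     59       62     0.1452
Sum = 0.194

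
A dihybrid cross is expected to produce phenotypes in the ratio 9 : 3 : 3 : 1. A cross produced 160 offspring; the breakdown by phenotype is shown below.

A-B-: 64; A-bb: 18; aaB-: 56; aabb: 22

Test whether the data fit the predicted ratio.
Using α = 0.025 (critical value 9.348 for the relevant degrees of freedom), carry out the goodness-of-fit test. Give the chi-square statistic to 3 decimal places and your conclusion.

Ratio total = 16. Expected counts: 160×9/16 = 90, 160×3/16 = 30, 160×3/16 = 30, 160×1/16 = 10.
cat         O        E   (O−E)²/E
A-B-       64       90     7.5111
A-bb       18       30     4.8000
aaB-       56       30    22.5333
aabb       22       10    14.4000
Sum = 49.244
df = 3. Since 49.244 > 9.348, we reject H₀.

49.244; reject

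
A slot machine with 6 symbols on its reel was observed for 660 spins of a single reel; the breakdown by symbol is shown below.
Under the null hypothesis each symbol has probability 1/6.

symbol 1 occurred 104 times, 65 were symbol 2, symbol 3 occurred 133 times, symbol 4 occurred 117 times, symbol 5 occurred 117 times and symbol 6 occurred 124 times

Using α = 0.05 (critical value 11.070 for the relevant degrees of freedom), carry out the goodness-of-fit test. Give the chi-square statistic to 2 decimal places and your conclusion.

26.22; reject

Expected count for each of the 6 categories: 660/6 = 110.
cat           O        E   (O−E)²/E
symbol 1    104      110      0.327
symbol 2     65      110     18.409
symbol 3    133      110      4.809
symbol 4    117      110      0.445
symbol 5    117      110      0.445
symbol 6    124      110      1.782
Sum = 26.22
df = 5. Since 26.22 > 11.070, we reject H₀.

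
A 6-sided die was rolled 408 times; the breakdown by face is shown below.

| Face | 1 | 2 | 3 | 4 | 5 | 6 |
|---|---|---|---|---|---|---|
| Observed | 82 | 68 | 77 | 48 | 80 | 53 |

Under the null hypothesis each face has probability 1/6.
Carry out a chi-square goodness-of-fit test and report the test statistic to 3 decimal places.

Under H₀ each category has probability 1/6, so each expected count is 408/6 = 68.
cat         O        E   (O−E)²/E
1          82       68     2.8824
2          68       68     0.0000
3          77       68     1.1912
4          48       68     5.8824
5          80       68     2.1176
6          53       68     3.3088
Sum = 15.382

15.382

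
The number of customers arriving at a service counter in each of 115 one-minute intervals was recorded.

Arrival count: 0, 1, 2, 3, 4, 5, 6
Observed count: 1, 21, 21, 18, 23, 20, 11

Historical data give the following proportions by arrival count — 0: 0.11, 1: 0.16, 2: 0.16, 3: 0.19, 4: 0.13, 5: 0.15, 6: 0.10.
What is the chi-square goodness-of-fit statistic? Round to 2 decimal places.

16.94

Expected counts E_i = n·p_i: 115×0.11 = 12.65, 115×0.16 = 18.4, 115×0.16 = 18.4, 115×0.19 = 21.85, 115×0.13 = 14.95, 115×0.15 = 17.25, 115×0.10 = 11.5.
χ² = (1−12.65)²/12.65 + (21−18.4)²/18.4 + (21−18.4)²/18.4 + (18−21.85)²/21.85 + (23−14.95)²/14.95 + (20−17.25)²/17.25 + (11−11.5)²/11.5
   = 10.729 + 0.367 + 0.367 + 0.678 + 4.335 + 0.438 + 0.022
Sum = 16.94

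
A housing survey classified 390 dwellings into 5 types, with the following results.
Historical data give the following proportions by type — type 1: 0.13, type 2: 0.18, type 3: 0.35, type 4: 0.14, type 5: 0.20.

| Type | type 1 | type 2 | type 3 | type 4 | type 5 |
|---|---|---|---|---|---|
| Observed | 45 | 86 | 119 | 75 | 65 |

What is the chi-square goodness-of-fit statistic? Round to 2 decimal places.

16.23

Expected counts E_i = n·p_i: 390×0.13 = 50.7, 390×0.18 = 70.2, 390×0.35 = 136.5, 390×0.14 = 54.6, 390×0.20 = 78.
cat         O        E   (O−E)²/E
type 1     45     50.7      0.641
type 2     86     70.2      3.556
type 3    119    136.5      2.244
type 4     75     54.6      7.622
type 5     65       78      2.167
Sum = 16.23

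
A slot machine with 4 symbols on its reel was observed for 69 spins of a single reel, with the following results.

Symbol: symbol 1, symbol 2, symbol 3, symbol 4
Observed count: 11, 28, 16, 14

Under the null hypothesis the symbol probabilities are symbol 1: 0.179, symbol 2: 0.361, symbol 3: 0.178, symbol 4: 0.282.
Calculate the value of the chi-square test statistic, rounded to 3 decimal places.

Expected counts E_i = n·p_i: 69×0.179 = 12.351, 69×0.361 = 24.909, 69×0.178 = 12.282, 69×0.282 = 19.458.
cat           O        E   (O−E)²/E
symbol 1     11   12.351     0.1478
symbol 2     28   24.909     0.3836
symbol 3     16   12.282     1.1255
symbol 4     14   19.458     1.5310
Sum = 3.188

3.188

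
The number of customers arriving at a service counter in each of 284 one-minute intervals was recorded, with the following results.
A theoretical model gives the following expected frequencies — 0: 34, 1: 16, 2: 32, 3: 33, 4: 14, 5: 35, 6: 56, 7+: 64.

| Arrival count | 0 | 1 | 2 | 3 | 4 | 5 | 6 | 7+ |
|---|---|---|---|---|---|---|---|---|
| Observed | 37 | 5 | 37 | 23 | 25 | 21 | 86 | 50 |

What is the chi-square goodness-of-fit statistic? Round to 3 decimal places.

45.016

χ² = (37−34)²/34 + (5−16)²/16 + (37−32)²/32 + (23−33)²/33 + (25−14)²/14 + (21−35)²/35 + (86−56)²/56 + (50−64)²/64
   = 0.2647 + 7.5625 + 0.7813 + 3.0303 + 8.6429 + 5.6000 + 16.0714 + 3.0625
Sum = 45.016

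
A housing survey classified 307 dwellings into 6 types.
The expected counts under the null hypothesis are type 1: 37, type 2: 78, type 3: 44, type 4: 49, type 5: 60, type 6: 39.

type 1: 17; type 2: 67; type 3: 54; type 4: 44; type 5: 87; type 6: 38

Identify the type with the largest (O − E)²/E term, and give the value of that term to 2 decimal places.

type 5, 12.15

cat         O        E   (O−E)²/E
type 1     17       37     10.811
type 2     67       78      1.551
type 3     54       44      2.273
type 4     44       49      0.510
type 5     87       60     12.150
type 6     38       39      0.026
The largest term is for type 5: 12.15.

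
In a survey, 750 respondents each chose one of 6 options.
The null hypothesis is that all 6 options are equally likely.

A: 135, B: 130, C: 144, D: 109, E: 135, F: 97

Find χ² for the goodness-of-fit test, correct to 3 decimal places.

13.008

Expected count for each of the 6 categories: 750/6 = 125.
A: (135 − 125)²/125 = 100/125 = 0.8000
B: (130 − 125)²/125 = 25/125 = 0.2000
C: (144 − 125)²/125 = 361/125 = 2.8880
D: (109 − 125)²/125 = 256/125 = 2.0480
E: (135 − 125)²/125 = 100/125 = 0.8000
F: (97 − 125)²/125 = 784/125 = 6.2720
Sum = 13.008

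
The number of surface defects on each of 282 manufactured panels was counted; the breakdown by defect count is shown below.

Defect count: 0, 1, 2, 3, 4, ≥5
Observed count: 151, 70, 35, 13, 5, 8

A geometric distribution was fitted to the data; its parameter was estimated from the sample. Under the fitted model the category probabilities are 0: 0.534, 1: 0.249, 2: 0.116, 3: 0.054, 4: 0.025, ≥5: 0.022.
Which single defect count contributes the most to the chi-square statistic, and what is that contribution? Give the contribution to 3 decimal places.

Expected counts E_i = n·p_i: 282×0.534 = 150.588, 282×0.249 = 70.218, 282×0.116 = 32.712, 282×0.054 = 15.228, 282×0.025 = 7.05, 282×0.022 = 6.204.
χ² = (151−150.588)²/150.588 + (70−70.218)²/70.218 + (35−32.712)²/32.712 + (13−15.228)²/15.228 + (5−7.05)²/7.05 + (8−6.204)²/6.204
   = 0.0011 + 0.0007 + 0.1600 + 0.3260 + 0.5961 + 0.5199
The largest term is for 4: 0.596.

4, 0.596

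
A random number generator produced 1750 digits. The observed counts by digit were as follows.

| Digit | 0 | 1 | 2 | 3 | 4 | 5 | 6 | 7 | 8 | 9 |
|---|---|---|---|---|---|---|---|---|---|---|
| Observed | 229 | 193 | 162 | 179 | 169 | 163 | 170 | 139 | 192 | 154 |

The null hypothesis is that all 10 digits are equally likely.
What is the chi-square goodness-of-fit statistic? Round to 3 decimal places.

Under H₀ each category has probability 1/10, so each expected count is 1750/10 = 175.
0: (229 − 175)²/175 = 2916/175 = 16.6629
1: (193 − 175)²/175 = 324/175 = 1.8514
2: (162 − 175)²/175 = 169/175 = 0.9657
3: (179 − 175)²/175 = 16/175 = 0.0914
4: (169 − 175)²/175 = 36/175 = 0.2057
5: (163 − 175)²/175 = 144/175 = 0.8229
6: (170 − 175)²/175 = 25/175 = 0.1429
7: (139 − 175)²/175 = 1296/175 = 7.4057
8: (192 − 175)²/175 = 289/175 = 1.6514
9: (154 − 175)²/175 = 441/175 = 2.5200
Sum = 32.320

32.320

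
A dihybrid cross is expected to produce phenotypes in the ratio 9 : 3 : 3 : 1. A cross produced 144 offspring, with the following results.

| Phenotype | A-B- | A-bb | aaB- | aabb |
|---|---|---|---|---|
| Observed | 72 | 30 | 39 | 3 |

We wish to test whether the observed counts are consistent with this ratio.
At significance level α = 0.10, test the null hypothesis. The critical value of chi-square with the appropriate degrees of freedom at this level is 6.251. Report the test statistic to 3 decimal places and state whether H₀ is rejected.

Ratio total = 16. Expected counts: 144×9/16 = 81, 144×3/16 = 27, 144×3/16 = 27, 144×1/16 = 9.
cat         O        E   (O−E)²/E
A-B-       72       81     1.0000
A-bb       30       27     0.3333
aaB-       39       27     5.3333
aabb        3        9     4.0000
Sum = 10.667
df = 3. Since 10.667 > 6.251, we reject H₀.

10.667; reject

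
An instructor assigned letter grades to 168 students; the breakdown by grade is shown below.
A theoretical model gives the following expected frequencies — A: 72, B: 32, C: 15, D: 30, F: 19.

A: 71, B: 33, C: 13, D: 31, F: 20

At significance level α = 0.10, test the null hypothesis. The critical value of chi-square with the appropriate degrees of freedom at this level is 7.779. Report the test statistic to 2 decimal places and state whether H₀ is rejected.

A: (71 − 72)²/72 = 1/72 = 0.014
B: (33 − 32)²/32 = 1/32 = 0.031
C: (13 − 15)²/15 = 4/15 = 0.267
D: (31 − 30)²/30 = 1/30 = 0.033
F: (20 − 19)²/19 = 1/19 = 0.053
Sum = 0.40
df = 4. Since 0.40 < 7.779, we do not reject H₀.

0.40; do not reject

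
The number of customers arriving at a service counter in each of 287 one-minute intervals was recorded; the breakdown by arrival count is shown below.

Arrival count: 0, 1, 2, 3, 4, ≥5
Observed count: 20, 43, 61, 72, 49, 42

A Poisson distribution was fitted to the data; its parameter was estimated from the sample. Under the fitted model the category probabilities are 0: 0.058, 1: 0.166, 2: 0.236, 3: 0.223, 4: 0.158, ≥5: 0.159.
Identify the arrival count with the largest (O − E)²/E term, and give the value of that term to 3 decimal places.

3, 1.000

Expected counts E_i = n·p_i: 287×0.058 = 16.646, 287×0.166 = 47.642, 287×0.236 = 67.732, 287×0.223 = 64.001, 287×0.158 = 45.346, 287×0.159 = 45.633.
χ² = (20−16.646)²/16.646 + (43−47.642)²/47.642 + (61−67.732)²/67.732 + (72−64.001)²/64.001 + (49−45.346)²/45.346 + (42−45.633)²/45.633
   = 0.6758 + 0.4523 + 0.6691 + 0.9997 + 0.2944 + 0.2892
The largest term is for 3: 1.000.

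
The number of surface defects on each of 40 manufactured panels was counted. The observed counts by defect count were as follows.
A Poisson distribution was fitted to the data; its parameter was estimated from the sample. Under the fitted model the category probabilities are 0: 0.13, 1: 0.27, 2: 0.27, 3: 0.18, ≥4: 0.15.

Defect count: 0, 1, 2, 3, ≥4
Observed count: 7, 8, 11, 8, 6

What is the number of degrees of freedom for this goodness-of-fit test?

3

There are k = 5 categories and 1 parameter estimated from the data, so df = 5 − 1 − 1 = 3.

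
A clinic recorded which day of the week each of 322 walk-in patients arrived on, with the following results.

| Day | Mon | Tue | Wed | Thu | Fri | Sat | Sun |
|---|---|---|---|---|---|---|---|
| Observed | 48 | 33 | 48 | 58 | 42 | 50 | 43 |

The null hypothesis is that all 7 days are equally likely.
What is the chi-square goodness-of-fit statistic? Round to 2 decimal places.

Under H₀ each category has probability 1/7, so each expected count is 322/7 = 46.
cat         O        E   (O−E)²/E
Mon        48       46      0.087
Tue        33       46      3.674
Wed        48       46      0.087
Thu        58       46      3.130
Fri        42       46      0.348
Sat        50       46      0.348
Sun        43       46      0.196
Sum = 7.87

7.87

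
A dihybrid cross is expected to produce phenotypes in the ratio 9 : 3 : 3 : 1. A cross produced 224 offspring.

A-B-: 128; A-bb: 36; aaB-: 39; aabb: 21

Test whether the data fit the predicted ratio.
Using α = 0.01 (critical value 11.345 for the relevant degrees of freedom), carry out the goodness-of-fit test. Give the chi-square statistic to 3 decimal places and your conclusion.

Ratio total = 16. Expected counts: 224×9/16 = 126, 224×3/16 = 42, 224×3/16 = 42, 224×1/16 = 14.
χ² = (128−126)²/126 + (36−42)²/42 + (39−42)²/42 + (21−14)²/14
   = 0.0317 + 0.8571 + 0.2143 + 3.5000
Sum = 4.603
df = 3. Since 4.603 < 11.345, we do not reject H₀.

4.603; do not reject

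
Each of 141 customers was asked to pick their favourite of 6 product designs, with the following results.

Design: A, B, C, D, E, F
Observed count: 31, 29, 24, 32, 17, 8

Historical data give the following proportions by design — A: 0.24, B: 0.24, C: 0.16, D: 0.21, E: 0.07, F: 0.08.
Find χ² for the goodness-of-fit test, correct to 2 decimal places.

7.32

Expected counts E_i = n·p_i: 141×0.24 = 33.84, 141×0.24 = 33.84, 141×0.16 = 22.56, 141×0.21 = 29.61, 141×0.07 = 9.87, 141×0.08 = 11.28.
cat         O        E   (O−E)²/E
A          31    33.84      0.238
B          29    33.84      0.692
C          24    22.56      0.092
D          32    29.61      0.193
E          17     9.87      5.151
F           8    11.28      0.954
Sum = 7.32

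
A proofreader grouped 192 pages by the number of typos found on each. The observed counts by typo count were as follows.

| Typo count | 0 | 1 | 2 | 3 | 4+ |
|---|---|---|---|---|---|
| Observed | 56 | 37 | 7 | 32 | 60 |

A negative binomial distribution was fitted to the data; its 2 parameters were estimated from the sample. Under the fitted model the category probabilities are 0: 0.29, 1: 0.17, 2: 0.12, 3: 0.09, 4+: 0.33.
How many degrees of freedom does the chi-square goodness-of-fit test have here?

2

There are k = 5 categories and 2 parameters estimated from the data, so df = 5 − 1 − 2 = 2.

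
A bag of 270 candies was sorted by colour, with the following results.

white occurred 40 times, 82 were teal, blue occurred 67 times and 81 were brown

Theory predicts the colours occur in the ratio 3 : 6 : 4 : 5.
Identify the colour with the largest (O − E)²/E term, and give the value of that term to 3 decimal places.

Ratio total = 18. Expected counts: 270×3/18 = 45, 270×6/18 = 90, 270×4/18 = 60, 270×5/18 = 75.
χ² = (40−45)²/45 + (82−90)²/90 + (67−60)²/60 + (81−75)²/75
   = 0.5556 + 0.7111 + 0.8167 + 0.4800
The largest term is for blue: 0.817.

blue, 0.817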